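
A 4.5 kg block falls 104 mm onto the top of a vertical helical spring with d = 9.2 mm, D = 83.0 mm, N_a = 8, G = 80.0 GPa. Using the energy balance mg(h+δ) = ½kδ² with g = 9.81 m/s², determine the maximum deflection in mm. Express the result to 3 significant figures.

27.2 mm

k = Gd⁴/(8D³N_a) = (80.0×10³)(9.2⁴)/(8·83.0³·8) = 15.661 N/mm
W = mg = 4.5 × 9.81 = 44.145 N
½kδ² − Wδ − Wh = 0 → δ = (W + √(W² + 2kWh))/k
δ = (44.145 + √(1948.8 + 143804))/15.661 = (44.145 + 381.78)/15.661 = 27.196 mm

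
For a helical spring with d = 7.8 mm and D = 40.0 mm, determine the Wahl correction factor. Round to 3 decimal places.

C = D/d = 40.0/7.8 = 5.1282
K_W = (4C−1)/(4C−4) + 0.615/C = 19.513/16.513 + 0.1199 = 1.3016

1.302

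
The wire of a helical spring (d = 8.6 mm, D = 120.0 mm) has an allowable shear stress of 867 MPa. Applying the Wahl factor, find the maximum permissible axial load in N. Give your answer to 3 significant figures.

C = D/d = 120.0/8.6 = 13.9535
K_W = (4C−1)/(4C−4) + 0.615/C = 54.814/51.814 + 0.0441 = 1.1020
τ_max = K·8FD/(πd³) → F_max = τ_allow·πd³/(8DK)
F_max = 867·π·8.6³/(8·120.0·1.1020) = 1.7325e+06/1057.9 = 1637.7 N

1640 N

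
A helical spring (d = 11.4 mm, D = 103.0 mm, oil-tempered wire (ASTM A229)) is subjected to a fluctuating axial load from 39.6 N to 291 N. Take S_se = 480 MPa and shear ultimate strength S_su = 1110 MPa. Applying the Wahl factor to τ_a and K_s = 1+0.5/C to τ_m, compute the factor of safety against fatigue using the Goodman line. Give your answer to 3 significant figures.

12.2

C = D/d = 103.0/11.4 = 9.0351; K_W = (4C−1)/(4C−4)+0.615/C = 1.1614; K_s = 1+0.5/C = 1.0553
F_a = (F_max−F_min)/2 = 125.7 N; F_m = (F_max+F_min)/2 = 165.3 N
τ_a = K_W·8F_aD/(πd³) = 1.1614 × 22.253 = 25.845 MPa
τ_m = K_s·8F_mD/(πd³) = 1.0553 × 29.264 = 30.884 MPa
Goodman: 1/n_f = τ_a/S_se + τ_m/S_su = 25.845/480 + 30.884/1110 = 0.05384 + 0.02782 = 0.081668
n_f = 1/0.081668 = 12.24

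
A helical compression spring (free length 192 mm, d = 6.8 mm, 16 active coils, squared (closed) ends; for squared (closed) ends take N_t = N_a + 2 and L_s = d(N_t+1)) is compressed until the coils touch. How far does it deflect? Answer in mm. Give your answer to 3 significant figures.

62.8 mm

N_t = 18; L_s = 6.8·19 = 129.2 mm
δ_solid = L₀ − L_s = 192 − 129.2 = 62.8 mm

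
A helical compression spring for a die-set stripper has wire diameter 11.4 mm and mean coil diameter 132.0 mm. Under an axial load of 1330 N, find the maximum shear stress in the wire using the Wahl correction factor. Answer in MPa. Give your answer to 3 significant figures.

Spring index C = D/d = 132.0/11.4 = 11.5789
K_W = (4C−1)/(4C−4) + 0.615/C = 45.316/42.316 + 0.0531 = 1.1240
τ₀ = 8FD/(πd³) = 8·1330·132.0/(π·11.4³) = 1.40448e+06/4654.4 = 301.75 MPa
τ_max = K·τ₀ = 1.1240 × 301.75 = 339.17 MPa

339 MPa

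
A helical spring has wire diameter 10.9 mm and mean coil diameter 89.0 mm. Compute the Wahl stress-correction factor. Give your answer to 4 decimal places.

C = D/d = 89.0/10.9 = 8.1651
K_W = (4C−1)/(4C−4) + 0.615/C = 31.661/28.661 + 0.0753 = 1.1800

1.1800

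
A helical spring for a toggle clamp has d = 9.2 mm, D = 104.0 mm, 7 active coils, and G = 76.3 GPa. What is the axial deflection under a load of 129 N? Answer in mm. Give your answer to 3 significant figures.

k = Gd⁴/(8D³N_a) = (76.3×10³)(9.2⁴)/(8·104.0³·7) = 8.6774 N/mm
δ = F/k = 129 / 8.6774 = 14.866 mm

14.9 mm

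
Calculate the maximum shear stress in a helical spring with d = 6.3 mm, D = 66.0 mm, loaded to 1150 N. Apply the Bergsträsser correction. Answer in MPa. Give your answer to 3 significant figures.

Spring index C = D/d = 66.0/6.3 = 10.4762
K_B = (4C+2)/(4C−3) = 43.905/38.905 = 1.1285
τ₀ = 8FD/(πd³) = 8·1150·66.0/(π·6.3³) = 607200/785.55 = 772.97 MPa
τ_max = K·τ₀ = 1.1285 × 772.97 = 872.31 MPa

872 MPa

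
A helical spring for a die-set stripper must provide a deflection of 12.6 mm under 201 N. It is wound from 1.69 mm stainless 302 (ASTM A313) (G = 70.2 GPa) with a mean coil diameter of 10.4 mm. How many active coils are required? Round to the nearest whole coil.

Required rate k = F/δ = 201/12.6 = 15.952 N/mm
N_a = Gd⁴/(8D³k) = (70.2×10³ × 1.69⁴)/(8 × 10.4³ × 15.952)
    = 572643 / 143554 = 3.989 → 4 coils

4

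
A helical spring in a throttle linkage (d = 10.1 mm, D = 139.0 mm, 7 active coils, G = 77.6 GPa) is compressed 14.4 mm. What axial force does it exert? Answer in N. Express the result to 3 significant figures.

k = Gd⁴/(8D³N_a) = (77.6×10³)(10.1⁴)/(8·139.0³·7) = 5.3693 N/mm
F = k·δ = 5.3693 × 14.4 = 77.317 N

77.3 N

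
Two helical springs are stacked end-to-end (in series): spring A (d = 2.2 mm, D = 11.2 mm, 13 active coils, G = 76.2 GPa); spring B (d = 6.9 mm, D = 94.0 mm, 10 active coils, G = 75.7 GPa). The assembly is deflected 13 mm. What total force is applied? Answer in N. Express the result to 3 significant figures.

k_A = Gd⁴/(8D³N_a) = (76.2×10³)(2.2⁴)/(8·11.2³·13) = 12.217 N/mm
k_B = Gd⁴/(8D³N_a) = (75.7×10³)(6.9⁴)/(8·94.0³·10) = 2.5824 N/mm
Series: 1/k_eq = 1/12.217 + 1/2.5824 = 0.4691; k_eq = 2.1318 N/mm
F = k_eq·δ = 2.1318·13 = 27.713 N

27.7 N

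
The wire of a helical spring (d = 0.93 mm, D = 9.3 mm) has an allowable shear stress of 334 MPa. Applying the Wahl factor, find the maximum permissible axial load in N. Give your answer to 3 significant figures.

C = D/d = 9.3/0.93 = 10.0000
K_W = (4C−1)/(4C−4) + 0.615/C = 39.000/36.000 + 0.0615 = 1.1448
τ_max = K·8FD/(πd³) → F_max = τ_allow·πd³/(8DK)
F_max = 334·π·0.93³/(8·9.3·1.1448) = 844.01/85.176 = 9.909 N

9.91 N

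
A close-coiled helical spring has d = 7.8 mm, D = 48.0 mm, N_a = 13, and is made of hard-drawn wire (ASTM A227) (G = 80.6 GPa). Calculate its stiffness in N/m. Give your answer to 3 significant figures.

k = Gd⁴/(8D³N_a) = (80.6×10³ × 7.8⁴) / (8 × 48.0³ × 13)
  = 2.98341e+08 / 1.15016e+07 = 25.939 N/mm = 25939 N/m

25900 N/m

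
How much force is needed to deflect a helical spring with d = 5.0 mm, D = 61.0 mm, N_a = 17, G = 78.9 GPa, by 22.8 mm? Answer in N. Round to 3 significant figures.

k = Gd⁴/(8D³N_a) = (78.9×10³)(5.0⁴)/(8·61.0³·17) = 1.5975 N/mm
F = k·δ = 1.5975 × 22.8 = 36.422 N

36.4 N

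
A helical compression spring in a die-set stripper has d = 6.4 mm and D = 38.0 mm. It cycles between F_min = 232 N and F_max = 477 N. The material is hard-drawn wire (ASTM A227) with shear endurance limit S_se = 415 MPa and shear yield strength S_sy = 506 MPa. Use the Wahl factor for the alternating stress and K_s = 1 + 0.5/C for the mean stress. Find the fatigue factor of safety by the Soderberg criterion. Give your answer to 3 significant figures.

C = D/d = 38.0/6.4 = 5.9375; K_W = (4C−1)/(4C−4)+0.615/C = 1.2555; K_s = 1+0.5/C = 1.0842
F_a = (F_max−F_min)/2 = 122.5 N; F_m = (F_max+F_min)/2 = 354.5 N
τ_a = K_W·8F_aD/(πd³) = 1.2555 × 45.219 = 56.771 MPa
τ_m = K_s·8F_mD/(πd³) = 1.0842 × 130.86 = 141.88 MPa
Soderberg: 1/n_f = τ_a/S_se + τ_m/S_sy = 56.771/415 + 141.88/506 = 0.13680 + 0.28039 = 0.41719
n_f = 1/0.41719 = 2.397

2.40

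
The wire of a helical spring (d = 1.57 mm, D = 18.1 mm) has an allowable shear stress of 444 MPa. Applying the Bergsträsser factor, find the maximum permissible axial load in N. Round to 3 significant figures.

33.4 N

C = D/d = 18.1/1.57 = 11.5287
K_B = (4C+2)/(4C−3) = 48.115/43.115 = 1.1160
τ_max = K·8FD/(πd³) → F_max = τ_allow·πd³/(8DK)
F_max = 444·π·1.57³/(8·18.1·1.1160) = 5398/161.59 = 33.405 N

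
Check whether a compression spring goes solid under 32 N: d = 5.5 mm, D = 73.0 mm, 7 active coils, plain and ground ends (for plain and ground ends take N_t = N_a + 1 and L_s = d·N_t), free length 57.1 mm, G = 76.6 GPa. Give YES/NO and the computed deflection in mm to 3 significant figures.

k = Gd⁴/(8D³N_a) = (76.6×10³)(5.5⁴)/(8·73.0³·7) = 3.2175 N/mm
N_t = 8; L_s = 5.5·8 = 44 mm; δ_solid = L₀ − L_s = 57.1 − 44 = 13.1 mm
δ = F/k = 32/3.2175 = 9.9455 mm
δ < δ_solid → spring does not go solid

NO, δ = 9.95 mm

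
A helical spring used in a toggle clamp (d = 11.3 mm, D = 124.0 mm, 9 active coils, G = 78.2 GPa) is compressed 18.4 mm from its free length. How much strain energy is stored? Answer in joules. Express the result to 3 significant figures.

1.57 J

k = Gd⁴/(8D³N_a) = (78.2×10³)(11.3⁴)/(8·124.0³·9) = 9.288 N/mm
U = ½kδ² = 0.5 × 9.288 × 18.4² = 1572.3 N·mm = 1.5723 J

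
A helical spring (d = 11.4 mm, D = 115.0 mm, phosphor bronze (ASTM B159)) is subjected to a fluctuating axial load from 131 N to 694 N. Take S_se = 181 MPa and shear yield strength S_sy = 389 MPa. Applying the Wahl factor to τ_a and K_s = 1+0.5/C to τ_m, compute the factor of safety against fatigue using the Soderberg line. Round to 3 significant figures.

C = D/d = 115.0/11.4 = 10.0877; K_W = (4C−1)/(4C−4)+0.615/C = 1.1435; K_s = 1+0.5/C = 1.0496
F_a = (F_max−F_min)/2 = 281.5 N; F_m = (F_max+F_min)/2 = 412.5 N
τ_a = K_W·8F_aD/(πd³) = 1.1435 × 55.642 = 63.626 MPa
τ_m = K_s·8F_mD/(πd³) = 1.0496 × 81.536 = 85.577 MPa
Soderberg: 1/n_f = τ_a/S_se + τ_m/S_sy = 63.626/181 + 85.577/389 = 0.35153 + 0.21999 = 0.57152
n_f = 1/0.57152 = 1.75

1.75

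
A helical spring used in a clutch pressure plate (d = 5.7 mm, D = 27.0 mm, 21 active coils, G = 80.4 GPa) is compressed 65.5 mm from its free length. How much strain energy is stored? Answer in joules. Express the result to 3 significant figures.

55.1 J

k = Gd⁴/(8D³N_a) = (80.4×10³)(5.7⁴)/(8·27.0³·21) = 25.666 N/mm
U = ½kδ² = 0.5 × 25.666 × 65.5² = 55056 N·mm = 55.056 J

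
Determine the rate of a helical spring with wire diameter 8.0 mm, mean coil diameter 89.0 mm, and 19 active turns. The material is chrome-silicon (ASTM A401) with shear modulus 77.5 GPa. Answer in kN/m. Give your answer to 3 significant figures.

k = Gd⁴/(8D³N_a) = (77.5×10³ × 8.0⁴) / (8 × 89.0³ × 19)
  = 3.1744e+08 / 1.07155e+08 = 2.9624 N/mm

2.96 kN/m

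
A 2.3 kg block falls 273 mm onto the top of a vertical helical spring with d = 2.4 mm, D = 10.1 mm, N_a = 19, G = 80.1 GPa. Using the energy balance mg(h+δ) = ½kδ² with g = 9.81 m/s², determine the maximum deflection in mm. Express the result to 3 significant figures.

28.3 mm

k = Gd⁴/(8D³N_a) = (80.1×10³)(2.4⁴)/(8·10.1³·19) = 16.97 N/mm
W = mg = 2.3 × 9.81 = 22.563 N
½kδ² − Wδ − Wh = 0 → δ = (W + √(W² + 2kWh))/k
δ = (22.563 + √(509.09 + 209054))/16.97 = (22.563 + 457.78)/16.97 = 28.306 mm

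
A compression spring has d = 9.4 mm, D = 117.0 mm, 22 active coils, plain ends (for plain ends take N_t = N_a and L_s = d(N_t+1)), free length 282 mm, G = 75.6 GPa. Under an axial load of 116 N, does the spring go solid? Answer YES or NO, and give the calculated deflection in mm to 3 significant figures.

NO, δ = 55.4 mm

k = Gd⁴/(8D³N_a) = (75.6×10³)(9.4⁴)/(8·117.0³·22) = 2.0939 N/mm
N_t = 22; L_s = 9.4·23 = 216.2 mm; δ_solid = L₀ − L_s = 282 − 216.2 = 65.8 mm
δ = F/k = 116/2.0939 = 55.398 mm
δ < δ_solid → spring does not go solid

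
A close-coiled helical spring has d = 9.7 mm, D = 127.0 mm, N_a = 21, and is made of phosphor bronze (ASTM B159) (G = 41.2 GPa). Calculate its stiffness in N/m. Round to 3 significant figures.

k = Gd⁴/(8D³N_a) = (41.2×10³ × 9.7⁴) / (8 × 127.0³ × 21)
  = 3.64741e+08 / 3.44128e+08 = 1.0599 N/mm = 1059.9 N/m

1060 N/m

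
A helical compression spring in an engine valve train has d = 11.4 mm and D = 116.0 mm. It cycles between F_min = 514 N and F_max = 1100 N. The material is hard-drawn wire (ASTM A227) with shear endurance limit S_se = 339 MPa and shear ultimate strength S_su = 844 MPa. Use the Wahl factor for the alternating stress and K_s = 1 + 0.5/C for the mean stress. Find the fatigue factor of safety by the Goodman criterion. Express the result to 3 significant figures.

C = D/d = 116.0/11.4 = 10.1754; K_W = (4C−1)/(4C−4)+0.615/C = 1.1422; K_s = 1+0.5/C = 1.0491
F_a = (F_max−F_min)/2 = 293 N; F_m = (F_max+F_min)/2 = 807 N
τ_a = K_W·8F_aD/(πd³) = 1.1422 × 58.419 = 66.725 MPa
τ_m = K_s·8F_mD/(πd³) = 1.0491 × 160.9 = 168.81 MPa
Goodman: 1/n_f = τ_a/S_se + τ_m/S_su = 66.725/339 + 168.81/844 = 0.19683 + 0.20001 = 0.39684
n_f = 1/0.39684 = 2.52

2.52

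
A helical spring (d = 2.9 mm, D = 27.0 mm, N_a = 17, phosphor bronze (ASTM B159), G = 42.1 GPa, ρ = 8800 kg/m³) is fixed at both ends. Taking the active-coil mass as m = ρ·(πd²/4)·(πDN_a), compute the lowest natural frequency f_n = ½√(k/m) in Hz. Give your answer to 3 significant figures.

57.6 Hz

k = Gd⁴/(8D³N_a) = (42.1×10³)(2.9⁴)/(8·27.0³·17) = 1.1124 N/mm = 1112.4 N/m
Wire length L = πDN_a = π·27.0·17 = 1442 mm
m = ρ·(πd²/4)·L = 8800 × 6.6052×10⁻⁶ m² × 1.442 m = 0.083817 kg
f_n = ½√(k/m) = 0.5·√(1112.4/0.083817) = 0.5·√(13271) = 57.601 Hz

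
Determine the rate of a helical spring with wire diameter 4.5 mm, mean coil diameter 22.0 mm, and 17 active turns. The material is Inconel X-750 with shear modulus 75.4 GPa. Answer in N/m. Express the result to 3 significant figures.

k = Gd⁴/(8D³N_a) = (75.4×10³ × 4.5⁴) / (8 × 22.0³ × 17)
  = 3.09187e+07 / 1.44813e+06 = 21.351 N/mm = 21351 N/m

21400 N/m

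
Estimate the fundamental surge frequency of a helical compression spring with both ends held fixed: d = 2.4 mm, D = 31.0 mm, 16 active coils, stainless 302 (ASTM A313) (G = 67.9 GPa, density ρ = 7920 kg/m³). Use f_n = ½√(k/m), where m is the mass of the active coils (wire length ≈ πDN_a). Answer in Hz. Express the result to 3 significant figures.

k = Gd⁴/(8D³N_a) = (67.9×10³)(2.4⁴)/(8·31.0³·16) = 0.59077 N/mm = 590.77 N/m
Wire length L = πDN_a = π·31.0·16 = 1558.2 mm
m = ρ·(πd²/4)·L = 7920 × 4.5239×10⁻⁶ m² × 1.5582 m = 0.05583 kg
f_n = ½√(k/m) = 0.5·√(590.77/0.05583) = 0.5·√(10582) = 51.433 Hz

51.4 Hz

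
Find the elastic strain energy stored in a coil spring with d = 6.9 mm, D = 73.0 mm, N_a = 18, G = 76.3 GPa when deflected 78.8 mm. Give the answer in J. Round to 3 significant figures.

9.59 J

k = Gd⁴/(8D³N_a) = (76.3×10³)(6.9⁴)/(8·73.0³·18) = 3.0874 N/mm
U = ½kδ² = 0.5 × 3.0874 × 78.8² = 9585.4 N·mm = 9.5854 J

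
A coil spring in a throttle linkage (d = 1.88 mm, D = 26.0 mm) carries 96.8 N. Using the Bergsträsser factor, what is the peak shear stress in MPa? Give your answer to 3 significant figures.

1060 MPa

Spring index C = D/d = 26.0/1.88 = 13.8298
K_B = (4C+2)/(4C−3) = 57.319/52.319 = 1.0956
τ₀ = 8FD/(πd³) = 8·96.8·26.0/(π·1.88³) = 20134.4/20.875 = 964.53 MPa
τ_max = K·τ₀ = 1.0956 × 964.53 = 1056.7 MPa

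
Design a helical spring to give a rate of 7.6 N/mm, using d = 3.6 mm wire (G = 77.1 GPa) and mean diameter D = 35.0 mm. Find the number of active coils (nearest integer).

5

N_a = Gd⁴/(8D³k) = (77.1×10³ × 3.6⁴)/(8 × 35.0³ × 7.6)
    = 1.29498e+07 / 2.6068e+06 = 4.968 → 5 coils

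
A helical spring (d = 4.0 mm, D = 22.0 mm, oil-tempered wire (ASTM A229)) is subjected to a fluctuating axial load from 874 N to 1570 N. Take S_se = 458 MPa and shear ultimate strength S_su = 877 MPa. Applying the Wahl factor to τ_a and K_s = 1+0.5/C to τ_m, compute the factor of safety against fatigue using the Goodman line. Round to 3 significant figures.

C = D/d = 22.0/4.0 = 5.5000; K_W = (4C−1)/(4C−4)+0.615/C = 1.2785; K_s = 1+0.5/C = 1.0909
F_a = (F_max−F_min)/2 = 348 N; F_m = (F_max+F_min)/2 = 1222 N
τ_a = K_W·8F_aD/(πd³) = 1.2785 × 304.62 = 389.46 MPa
τ_m = K_s·8F_mD/(πd³) = 1.0909 × 1069.7 = 1166.9 MPa
Goodman: 1/n_f = τ_a/S_se + τ_m/S_su = 389.46/458 + 1166.9/877 = 0.85034 + 1.33059 = 2.1809
n_f = 1/2.1809 = 0.4585

0.459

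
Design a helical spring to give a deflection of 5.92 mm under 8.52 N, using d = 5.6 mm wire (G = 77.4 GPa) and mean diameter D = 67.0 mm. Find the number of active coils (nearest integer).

Required rate k = F/δ = 8.52/5.92 = 1.4392 N/mm
N_a = Gd⁴/(8D³k) = (77.4×10³ × 5.6⁴)/(8 × 67.0³ × 1.4392)
    = 7.6119e+07 / 3.46284e+06 = 21.98 → 22 coils

22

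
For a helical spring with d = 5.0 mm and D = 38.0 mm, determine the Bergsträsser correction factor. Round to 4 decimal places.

C = D/d = 38.0/5.0 = 7.6000
K_B = (4C+2)/(4C−3) = 32.400/27.400 = 1.1825

1.1825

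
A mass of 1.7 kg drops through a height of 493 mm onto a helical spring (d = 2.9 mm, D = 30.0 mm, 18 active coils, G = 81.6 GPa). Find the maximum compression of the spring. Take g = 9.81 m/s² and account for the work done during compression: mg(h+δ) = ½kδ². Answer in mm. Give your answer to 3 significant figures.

117 mm

k = Gd⁴/(8D³N_a) = (81.6×10³)(2.9⁴)/(8·30.0³·18) = 1.4844 N/mm
W = mg = 1.7 × 9.81 = 16.677 N
½kδ² − Wδ − Wh = 0 → δ = (W + √(W² + 2kWh))/k
δ = (16.677 + √(278.12 + 24409))/1.4844 = (16.677 + 157.12)/1.4844 = 117.08 mm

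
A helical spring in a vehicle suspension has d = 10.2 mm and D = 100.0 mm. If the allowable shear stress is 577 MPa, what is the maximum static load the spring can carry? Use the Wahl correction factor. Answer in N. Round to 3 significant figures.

C = D/d = 100.0/10.2 = 9.8039
K_W = (4C−1)/(4C−4) + 0.615/C = 38.216/35.216 + 0.0627 = 1.1479
τ_max = K·8FD/(πd³) → F_max = τ_allow·πd³/(8DK)
F_max = 577·π·10.2³/(8·100.0·1.1479) = 1.9237e+06/918.34 = 2094.7 N

2090 N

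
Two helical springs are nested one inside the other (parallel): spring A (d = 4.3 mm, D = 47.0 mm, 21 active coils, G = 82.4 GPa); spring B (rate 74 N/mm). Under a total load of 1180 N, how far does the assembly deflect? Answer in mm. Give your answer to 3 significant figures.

15.6 mm

k_A = Gd⁴/(8D³N_a) = (82.4×10³)(4.3⁴)/(8·47.0³·21) = 1.6151 N/mm
Parallel: k_eq = 1.6151 + 74 = 75.615 N/mm
δ = F/k_eq = 1180/75.615 = 15.605 mm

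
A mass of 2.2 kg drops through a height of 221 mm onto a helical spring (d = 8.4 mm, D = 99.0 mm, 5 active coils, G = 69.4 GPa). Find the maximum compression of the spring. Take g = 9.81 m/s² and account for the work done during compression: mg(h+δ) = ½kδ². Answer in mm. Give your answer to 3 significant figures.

k = Gd⁴/(8D³N_a) = (69.4×10³)(8.4⁴)/(8·99.0³·5) = 8.9025 N/mm
W = mg = 2.2 × 9.81 = 21.582 N
½kδ² − Wδ − Wh = 0 → δ = (W + √(W² + 2kWh))/k
δ = (21.582 + √(465.78 + 84922.9))/8.9025 = (21.582 + 292.21)/8.9025 = 35.248 mm

35.2 mm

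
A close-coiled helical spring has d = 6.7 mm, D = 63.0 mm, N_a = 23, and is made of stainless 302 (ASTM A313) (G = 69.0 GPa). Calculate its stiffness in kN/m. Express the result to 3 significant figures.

3.02 kN/m

k = Gd⁴/(8D³N_a) = (69.0×10³ × 6.7⁴) / (8 × 63.0³ × 23)
  = 1.39043e+08 / 4.60086e+07 = 3.0221 N/mm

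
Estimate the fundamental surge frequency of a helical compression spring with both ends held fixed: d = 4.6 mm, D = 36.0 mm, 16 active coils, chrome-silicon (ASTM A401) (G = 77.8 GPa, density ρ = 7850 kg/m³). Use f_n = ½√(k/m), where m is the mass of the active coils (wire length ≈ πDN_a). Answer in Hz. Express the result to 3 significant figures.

78.6 Hz

k = Gd⁴/(8D³N_a) = (77.8×10³)(4.6⁴)/(8·36.0³·16) = 5.833 N/mm = 5833 N/m
Wire length L = πDN_a = π·36.0·16 = 1809.6 mm
m = ρ·(πd²/4)·L = 7850 × 16.619×10⁻⁶ m² × 1.8096 m = 0.23607 kg
f_n = ½√(k/m) = 0.5·√(5833/0.23607) = 0.5·√(24708) = 78.595 Hz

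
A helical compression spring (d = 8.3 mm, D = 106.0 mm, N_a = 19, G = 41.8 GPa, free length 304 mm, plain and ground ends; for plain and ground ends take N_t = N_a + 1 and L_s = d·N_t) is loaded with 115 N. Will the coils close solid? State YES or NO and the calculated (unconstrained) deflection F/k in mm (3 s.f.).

NO, δ = 105 mm

k = Gd⁴/(8D³N_a) = (41.8×10³)(8.3⁴)/(8·106.0³·19) = 1.0958 N/mm
N_t = 20; L_s = 8.3·20 = 166 mm; δ_solid = L₀ − L_s = 304 − 166 = 138 mm
δ = F/k = 115/1.0958 = 104.95 mm
δ < δ_solid → spring does not go solid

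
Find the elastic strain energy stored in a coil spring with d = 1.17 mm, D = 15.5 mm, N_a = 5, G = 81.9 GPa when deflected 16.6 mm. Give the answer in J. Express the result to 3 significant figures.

k = Gd⁴/(8D³N_a) = (81.9×10³)(1.17⁴)/(8·15.5³·5) = 1.0303 N/mm
U = ½kδ² = 0.5 × 1.0303 × 16.6² = 141.96 N·mm = 0.14196 J

0.142 J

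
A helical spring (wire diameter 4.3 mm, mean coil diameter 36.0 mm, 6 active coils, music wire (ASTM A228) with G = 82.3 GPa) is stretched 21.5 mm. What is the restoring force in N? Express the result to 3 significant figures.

270 N

k = Gd⁴/(8D³N_a) = (82.3×10³)(4.3⁴)/(8·36.0³·6) = 12.564 N/mm
F = k·δ = 12.564 × 21.5 = 270.12 N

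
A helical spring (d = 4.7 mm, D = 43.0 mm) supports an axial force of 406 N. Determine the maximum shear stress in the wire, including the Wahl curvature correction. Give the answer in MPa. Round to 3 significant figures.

496 MPa

Spring index C = D/d = 43.0/4.7 = 9.1489
K_W = (4C−1)/(4C−4) + 0.615/C = 35.596/32.596 + 0.0672 = 1.1593
τ₀ = 8FD/(πd³) = 8·406·43.0/(π·4.7³) = 139664/326.17 = 428.19 MPa
τ_max = K·τ₀ = 1.1593 × 428.19 = 496.39 MPa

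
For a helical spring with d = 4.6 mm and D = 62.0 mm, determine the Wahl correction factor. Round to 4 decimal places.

1.1057

C = D/d = 62.0/4.6 = 13.4783
K_W = (4C−1)/(4C−4) + 0.615/C = 52.913/49.913 + 0.0456 = 1.1057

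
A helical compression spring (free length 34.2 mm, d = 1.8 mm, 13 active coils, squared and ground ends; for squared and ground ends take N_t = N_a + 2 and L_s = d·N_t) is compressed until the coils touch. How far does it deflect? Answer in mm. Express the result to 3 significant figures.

7.20 mm

N_t = 15; L_s = 1.8·15 = 27 mm
δ_solid = L₀ − L_s = 34.2 − 27 = 7.2 mm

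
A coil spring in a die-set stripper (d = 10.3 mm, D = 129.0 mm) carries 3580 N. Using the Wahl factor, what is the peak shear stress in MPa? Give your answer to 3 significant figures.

Spring index C = D/d = 129.0/10.3 = 12.5243
K_W = (4C−1)/(4C−4) + 0.615/C = 49.097/46.097 + 0.0491 = 1.1142
τ₀ = 8FD/(πd³) = 8·3580·129.0/(π·10.3³) = 3.69456e+06/3432.9 = 1076.2 MPa
τ_max = K·τ₀ = 1.1142 × 1076.2 = 1199.1 MPa

1200 MPa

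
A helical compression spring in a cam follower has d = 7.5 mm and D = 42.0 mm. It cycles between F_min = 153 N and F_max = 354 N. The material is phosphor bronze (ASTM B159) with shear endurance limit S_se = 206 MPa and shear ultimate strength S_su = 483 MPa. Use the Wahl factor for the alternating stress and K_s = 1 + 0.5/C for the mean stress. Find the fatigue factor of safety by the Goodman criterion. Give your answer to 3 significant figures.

3.31

C = D/d = 42.0/7.5 = 5.6000; K_W = (4C−1)/(4C−4)+0.615/C = 1.2729; K_s = 1+0.5/C = 1.0893
F_a = (F_max−F_min)/2 = 100.5 N; F_m = (F_max+F_min)/2 = 253.5 N
τ_a = K_W·8F_aD/(πd³) = 1.2729 × 25.478 = 32.431 MPa
τ_m = K_s·8F_mD/(πd³) = 1.0893 × 64.266 = 70.004 MPa
Goodman: 1/n_f = τ_a/S_se + τ_m/S_su = 32.431/206 + 70.004/483 = 0.15743 + 0.14494 = 0.30237
n_f = 1/0.30237 = 3.307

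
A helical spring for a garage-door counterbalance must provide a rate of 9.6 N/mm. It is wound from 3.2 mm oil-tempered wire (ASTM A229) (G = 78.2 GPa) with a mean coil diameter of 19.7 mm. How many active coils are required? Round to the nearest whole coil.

N_a = Gd⁴/(8D³k) = (78.2×10³ × 3.2⁴)/(8 × 19.7³ × 9.6)
    = 8.19986e+06 / 587165 = 13.97 → 14 coils

14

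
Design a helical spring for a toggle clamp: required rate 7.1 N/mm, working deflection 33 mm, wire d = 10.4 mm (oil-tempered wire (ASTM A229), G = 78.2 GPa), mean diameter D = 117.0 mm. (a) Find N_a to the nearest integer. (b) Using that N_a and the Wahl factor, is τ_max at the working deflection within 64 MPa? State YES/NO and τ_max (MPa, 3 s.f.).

(a) 10 coils; (b) NO, τ_max = 70.4 MPa

N_a = Gd⁴/(8D³k) = (78.2×10³)(10.4⁴)/(8·117.0³·7.1) = 10.06 → N_a = 10
Actual rate k = Gd⁴/(8D³·10) = 7.1399 N/mm
Working load F = kδ = 7.1399·33 = 235.62 N
C = 117.0/10.4 = 11.2500; K_W = (4C−1)/(4C−4)+0.615/C = 1.1278
τ_max = K_W·8FD/(πd³) = 1.1278·62.407 = 70.385 MPa
τ_max > 64 MPa → exceeds allowable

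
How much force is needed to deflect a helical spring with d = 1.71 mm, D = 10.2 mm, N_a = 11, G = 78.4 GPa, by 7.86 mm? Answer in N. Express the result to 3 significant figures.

56.4 N

k = Gd⁴/(8D³N_a) = (78.4×10³)(1.71⁴)/(8·10.2³·11) = 7.1782 N/mm
F = k·δ = 7.1782 × 7.86 = 56.421 N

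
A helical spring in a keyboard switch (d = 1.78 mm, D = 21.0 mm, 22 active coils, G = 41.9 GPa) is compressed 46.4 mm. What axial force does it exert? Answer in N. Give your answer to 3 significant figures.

k = Gd⁴/(8D³N_a) = (41.9×10³)(1.78⁴)/(8·21.0³·22) = 0.25806 N/mm
F = k·δ = 0.25806 × 46.4 = 11.974 N

12.0 N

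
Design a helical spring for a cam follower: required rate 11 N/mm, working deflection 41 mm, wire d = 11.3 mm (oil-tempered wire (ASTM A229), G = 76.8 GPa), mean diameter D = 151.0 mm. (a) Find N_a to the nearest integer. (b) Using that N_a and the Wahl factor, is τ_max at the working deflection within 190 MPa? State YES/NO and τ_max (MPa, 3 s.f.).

N_a = Gd⁴/(8D³k) = (76.8×10³)(11.3⁴)/(8·151.0³·11) = 4.133 → N_a = 4
Actual rate k = Gd⁴/(8D³·4) = 11.366 N/mm
Working load F = kδ = 11.366·41 = 465.99 N
C = 151.0/11.3 = 13.3628; K_W = (4C−1)/(4C−4)+0.615/C = 1.1067
τ_max = K_W·8FD/(πd³) = 1.1067·124.18 = 137.43 MPa
τ_max ≤ 190 MPa → acceptable

(a) 4 coils; (b) YES, τ_max = 137 MPa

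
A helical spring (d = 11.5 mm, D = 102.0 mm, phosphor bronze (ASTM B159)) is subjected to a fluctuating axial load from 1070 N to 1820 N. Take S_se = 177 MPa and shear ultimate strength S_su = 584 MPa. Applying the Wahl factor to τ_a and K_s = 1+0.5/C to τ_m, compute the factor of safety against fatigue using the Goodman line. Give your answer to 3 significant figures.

1.15

C = D/d = 102.0/11.5 = 8.8696; K_W = (4C−1)/(4C−4)+0.615/C = 1.1646; K_s = 1+0.5/C = 1.0564
F_a = (F_max−F_min)/2 = 375 N; F_m = (F_max+F_min)/2 = 1445 N
τ_a = K_W·8F_aD/(πd³) = 1.1646 × 64.044 = 74.588 MPa
τ_m = K_s·8F_mD/(πd³) = 1.0564 × 246.78 = 260.69 MPa
Goodman: 1/n_f = τ_a/S_se + τ_m/S_su = 74.588/177 + 260.69/584 = 0.42140 + 0.44639 = 0.8678
n_f = 1/0.8678 = 1.152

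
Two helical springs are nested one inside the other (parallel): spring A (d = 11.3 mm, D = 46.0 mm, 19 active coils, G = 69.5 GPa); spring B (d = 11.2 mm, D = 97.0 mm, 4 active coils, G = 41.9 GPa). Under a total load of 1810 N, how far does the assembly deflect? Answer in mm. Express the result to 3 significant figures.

18.3 mm

k_A = Gd⁴/(8D³N_a) = (69.5×10³)(11.3⁴)/(8·46.0³·19) = 76.592 N/mm
k_B = Gd⁴/(8D³N_a) = (41.9×10³)(11.2⁴)/(8·97.0³·4) = 22.575 N/mm
Parallel: k_eq = 76.592 + 22.575 = 99.166 N/mm
δ = F/k_eq = 1810/99.166 = 18.252 mm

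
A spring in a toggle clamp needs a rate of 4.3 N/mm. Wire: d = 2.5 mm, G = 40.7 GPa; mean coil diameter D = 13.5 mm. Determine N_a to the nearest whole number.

N_a = Gd⁴/(8D³k) = (40.7×10³ × 2.5⁴)/(8 × 13.5³ × 4.3)
    = 1.58984e+06 / 84636.9 = 18.78 → 19 coils

19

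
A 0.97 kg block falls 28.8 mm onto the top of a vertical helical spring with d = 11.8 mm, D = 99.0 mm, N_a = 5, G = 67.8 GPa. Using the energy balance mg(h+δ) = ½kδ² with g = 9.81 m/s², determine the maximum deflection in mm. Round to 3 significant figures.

k = Gd⁴/(8D³N_a) = (67.8×10³)(11.8⁴)/(8·99.0³·5) = 33.868 N/mm
W = mg = 0.97 × 9.81 = 9.5157 N
½kδ² − Wδ − Wh = 0 → δ = (W + √(W² + 2kWh))/k
δ = (9.5157 + √(90.549 + 18563.3))/33.868 = (9.5157 + 136.58)/33.868 = 4.3136 mm

4.31 mm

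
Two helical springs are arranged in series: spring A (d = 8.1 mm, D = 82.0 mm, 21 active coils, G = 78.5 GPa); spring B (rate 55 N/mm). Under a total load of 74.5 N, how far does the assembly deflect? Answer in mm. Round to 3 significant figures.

k_A = Gd⁴/(8D³N_a) = (78.5×10³)(8.1⁴)/(8·82.0³·21) = 3.648 N/mm
Series: 1/k_eq = 1/3.648 + 1/55 = 0.2923; k_eq = 3.4211 N/mm
δ = F/k_eq = 74.5/3.4211 = 21.777 mm

21.8 mm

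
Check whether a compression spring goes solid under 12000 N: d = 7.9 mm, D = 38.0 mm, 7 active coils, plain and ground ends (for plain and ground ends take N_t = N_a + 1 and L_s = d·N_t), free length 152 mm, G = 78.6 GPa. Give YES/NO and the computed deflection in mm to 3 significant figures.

YES, δ = 120 mm

k = Gd⁴/(8D³N_a) = (78.6×10³)(7.9⁴)/(8·38.0³·7) = 99.63 N/mm
N_t = 8; L_s = 7.9·8 = 63.2 mm; δ_solid = L₀ − L_s = 152 − 63.2 = 88.8 mm
δ = F/k = 12000/99.63 = 120.45 mm
δ ≥ δ_solid → spring goes solid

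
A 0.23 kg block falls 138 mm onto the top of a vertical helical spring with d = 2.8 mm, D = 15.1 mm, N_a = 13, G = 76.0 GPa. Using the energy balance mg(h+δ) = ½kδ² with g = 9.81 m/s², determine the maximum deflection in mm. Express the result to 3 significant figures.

7.08 mm

k = Gd⁴/(8D³N_a) = (76.0×10³)(2.8⁴)/(8·15.1³·13) = 13.046 N/mm
W = mg = 0.23 × 9.81 = 2.2563 N
½kδ² − Wδ − Wh = 0 → δ = (W + √(W² + 2kWh))/k
δ = (2.2563 + √(5.0909 + 8124.33))/13.046 = (2.2563 + 90.163)/13.046 = 7.0841 mm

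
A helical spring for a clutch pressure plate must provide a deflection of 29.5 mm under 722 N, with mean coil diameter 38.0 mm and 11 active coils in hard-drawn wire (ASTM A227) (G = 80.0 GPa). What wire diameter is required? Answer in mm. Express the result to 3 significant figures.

Required rate k = F/δ = 722/29.5 = 24.475 N/mm
d = (8D³N_a·k / G)^(1/4) = (8·38.0³·11·24.475 / (80.0×10³))^0.25
  = (1477.3)^0.25 = 6.1996 mm

6.20 mm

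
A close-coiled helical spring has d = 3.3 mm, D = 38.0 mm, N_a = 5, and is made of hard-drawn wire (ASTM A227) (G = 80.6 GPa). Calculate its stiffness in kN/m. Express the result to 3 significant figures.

k = Gd⁴/(8D³N_a) = (80.6×10³ × 3.3⁴) / (8 × 38.0³ × 5)
  = 9.55852e+06 / 2.19488e+06 = 4.3549 N/mm

4.35 kN/m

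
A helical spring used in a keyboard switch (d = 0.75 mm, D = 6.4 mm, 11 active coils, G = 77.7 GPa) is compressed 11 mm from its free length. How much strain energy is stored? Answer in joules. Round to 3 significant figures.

k = Gd⁴/(8D³N_a) = (77.7×10³)(0.75⁴)/(8·6.4³·11) = 1.0657 N/mm
U = ½kδ² = 0.5 × 1.0657 × 11² = 64.476 N·mm = 0.064476 J

0.0645 J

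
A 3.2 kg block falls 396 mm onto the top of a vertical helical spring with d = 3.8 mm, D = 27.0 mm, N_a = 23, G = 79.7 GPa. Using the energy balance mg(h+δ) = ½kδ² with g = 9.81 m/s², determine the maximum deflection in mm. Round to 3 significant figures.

k = Gd⁴/(8D³N_a) = (79.7×10³)(3.8⁴)/(8·27.0³·23) = 4.5886 N/mm
W = mg = 3.2 × 9.81 = 31.392 N
½kδ² − Wδ − Wh = 0 → δ = (W + √(W² + 2kWh))/k
δ = (31.392 + √(985.46 + 114085))/4.5886 = (31.392 + 339.22)/4.5886 = 80.767 mm

80.8 mm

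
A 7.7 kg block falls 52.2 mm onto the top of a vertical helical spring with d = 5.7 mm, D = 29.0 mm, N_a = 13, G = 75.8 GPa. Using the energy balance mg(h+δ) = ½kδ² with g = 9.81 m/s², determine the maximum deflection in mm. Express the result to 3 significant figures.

k = Gd⁴/(8D³N_a) = (75.8×10³)(5.7⁴)/(8·29.0³·13) = 31.546 N/mm
W = mg = 7.7 × 9.81 = 75.537 N
½kδ² − Wδ − Wh = 0 → δ = (W + √(W² + 2kWh))/k
δ = (75.537 + √(5705.8 + 248772))/31.546 = (75.537 + 504.46)/31.546 = 18.386 mm

18.4 mm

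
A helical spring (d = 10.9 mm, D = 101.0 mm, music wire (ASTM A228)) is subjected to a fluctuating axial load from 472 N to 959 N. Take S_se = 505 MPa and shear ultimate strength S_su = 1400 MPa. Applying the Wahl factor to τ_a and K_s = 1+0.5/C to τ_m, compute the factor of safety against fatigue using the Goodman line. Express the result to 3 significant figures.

4.59

C = D/d = 101.0/10.9 = 9.2661; K_W = (4C−1)/(4C−4)+0.615/C = 1.1571; K_s = 1+0.5/C = 1.0540
F_a = (F_max−F_min)/2 = 243.5 N; F_m = (F_max+F_min)/2 = 715.5 N
τ_a = K_W·8F_aD/(πd³) = 1.1571 × 48.359 = 55.957 MPa
τ_m = K_s·8F_mD/(πd³) = 1.0540 × 142.1 = 149.77 MPa
Goodman: 1/n_f = τ_a/S_se + τ_m/S_su = 55.957/505 + 149.77/1400 = 0.11081 + 0.10698 = 0.21778
n_f = 1/0.21778 = 4.592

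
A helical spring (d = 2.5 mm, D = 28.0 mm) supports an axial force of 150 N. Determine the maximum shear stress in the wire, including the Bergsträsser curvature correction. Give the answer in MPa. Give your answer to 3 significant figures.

766 MPa

Spring index C = D/d = 28.0/2.5 = 11.2000
K_B = (4C+2)/(4C−3) = 46.800/41.800 = 1.1196
τ₀ = 8FD/(πd³) = 8·150·28.0/(π·2.5³) = 33600/49.087 = 684.49 MPa
τ_max = K·τ₀ = 1.1196 × 684.49 = 766.37 MPa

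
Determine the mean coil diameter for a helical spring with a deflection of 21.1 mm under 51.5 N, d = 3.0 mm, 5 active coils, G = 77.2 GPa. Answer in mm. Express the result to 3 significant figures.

Required rate k = F/δ = 51.5/21.1 = 2.4408 N/mm
D = (Gd⁴/(8N_a·k))^(1/3) = (77.2×10³·3.0⁴/(8·5·2.4408))^(1/3)
  = (64049.8)^(1/3) = 40.0104 mm

40.0 mm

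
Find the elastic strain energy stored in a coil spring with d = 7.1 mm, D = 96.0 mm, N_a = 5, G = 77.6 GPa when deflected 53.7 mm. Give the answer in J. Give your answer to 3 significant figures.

k = Gd⁴/(8D³N_a) = (77.6×10³)(7.1⁴)/(8·96.0³·5) = 5.5721 N/mm
U = ½kδ² = 0.5 × 5.5721 × 53.7² = 8034.2 N·mm = 8.0342 J

8.03 J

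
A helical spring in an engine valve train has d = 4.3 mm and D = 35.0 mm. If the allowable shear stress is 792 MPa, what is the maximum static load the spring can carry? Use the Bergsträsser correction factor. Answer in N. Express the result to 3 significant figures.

C = D/d = 35.0/4.3 = 8.1395
K_B = (4C+2)/(4C−3) = 34.558/29.558 = 1.1692
τ_max = K·8FD/(πd³) → F_max = τ_allow·πd³/(8DK)
F_max = 792·π·4.3³/(8·35.0·1.1692) = 1.9782e+05/327.36 = 604.3 N

604 N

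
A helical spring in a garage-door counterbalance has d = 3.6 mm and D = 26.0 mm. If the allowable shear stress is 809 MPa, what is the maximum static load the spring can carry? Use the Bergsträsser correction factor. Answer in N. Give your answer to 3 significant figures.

478 N

C = D/d = 26.0/3.6 = 7.2222
K_B = (4C+2)/(4C−3) = 30.889/25.889 = 1.1931
τ_max = K·8FD/(πd³) → F_max = τ_allow·πd³/(8DK)
F_max = 809·π·3.6³/(8·26.0·1.1931) = 1.1858e+05/248.17 = 477.81 N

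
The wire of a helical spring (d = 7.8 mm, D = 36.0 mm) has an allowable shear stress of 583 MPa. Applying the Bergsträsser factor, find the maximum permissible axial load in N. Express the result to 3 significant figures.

2280 N

C = D/d = 36.0/7.8 = 4.6154
K_B = (4C+2)/(4C−3) = 20.462/15.462 = 1.3234
τ_max = K·8FD/(πd³) → F_max = τ_allow·πd³/(8DK)
F_max = 583·π·7.8³/(8·36.0·1.3234) = 8.6917e+05/381.13 = 2280.5 N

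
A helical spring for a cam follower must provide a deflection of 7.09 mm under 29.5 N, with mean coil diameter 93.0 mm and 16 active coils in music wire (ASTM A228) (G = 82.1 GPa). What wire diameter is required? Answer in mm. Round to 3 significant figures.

Required rate k = F/δ = 29.5/7.09 = 4.1608 N/mm
d = (8D³N_a·k / G)^(1/4) = (8·93.0³·16·4.1608 / (82.1×10³))^0.25
  = (5217.8)^0.25 = 8.4991 mm

8.50 mm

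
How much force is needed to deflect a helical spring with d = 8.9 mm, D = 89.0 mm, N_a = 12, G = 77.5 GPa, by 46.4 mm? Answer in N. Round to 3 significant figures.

333 N

k = Gd⁴/(8D³N_a) = (77.5×10³)(8.9⁴)/(8·89.0³·12) = 7.1849 N/mm
F = k·δ = 7.1849 × 46.4 = 333.38 N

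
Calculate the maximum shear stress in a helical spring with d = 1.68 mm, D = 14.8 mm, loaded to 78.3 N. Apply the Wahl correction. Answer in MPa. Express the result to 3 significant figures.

726 MPa

Spring index C = D/d = 14.8/1.68 = 8.8095
K_W = (4C−1)/(4C−4) + 0.615/C = 34.238/31.238 + 0.0698 = 1.1658
τ₀ = 8FD/(πd³) = 8·78.3·14.8/(π·1.68³) = 9270.72/14.896 = 622.35 MPa
τ_max = K·τ₀ = 1.1658 × 622.35 = 725.57 MPa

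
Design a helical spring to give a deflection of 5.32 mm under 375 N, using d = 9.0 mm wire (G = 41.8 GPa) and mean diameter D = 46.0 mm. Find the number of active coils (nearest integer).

5

Required rate k = F/δ = 375/5.32 = 70.489 N/mm
N_a = Gd⁴/(8D³k) = (41.8×10³ × 9.0⁴)/(8 × 46.0³ × 70.489)
    = 2.7425e+08 / 5.48887e+07 = 4.996 → 5 coils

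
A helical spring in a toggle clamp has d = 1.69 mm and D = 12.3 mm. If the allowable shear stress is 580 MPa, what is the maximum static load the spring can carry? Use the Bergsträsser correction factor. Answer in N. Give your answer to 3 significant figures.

C = D/d = 12.3/1.69 = 7.2781
K_B = (4C+2)/(4C−3) = 31.112/26.112 = 1.1915
τ_max = K·8FD/(πd³) → F_max = τ_allow·πd³/(8DK)
F_max = 580·π·1.69³/(8·12.3·1.1915) = 8795/117.24 = 75.016 N

75.0 N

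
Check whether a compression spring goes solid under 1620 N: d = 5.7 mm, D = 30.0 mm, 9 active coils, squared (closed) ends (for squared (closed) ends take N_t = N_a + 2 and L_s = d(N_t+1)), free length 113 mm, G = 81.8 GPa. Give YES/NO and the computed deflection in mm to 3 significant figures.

NO, δ = 36.5 mm

k = Gd⁴/(8D³N_a) = (81.8×10³)(5.7⁴)/(8·30.0³·9) = 44.418 N/mm
N_t = 11; L_s = 5.7·12 = 68.4 mm; δ_solid = L₀ − L_s = 113 − 68.4 = 44.6 mm
δ = F/k = 1620/44.418 = 36.472 mm
δ < δ_solid → spring does not go solid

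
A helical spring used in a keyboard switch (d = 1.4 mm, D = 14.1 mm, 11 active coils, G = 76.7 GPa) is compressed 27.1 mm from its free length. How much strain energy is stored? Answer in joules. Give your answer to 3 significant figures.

0.439 J

k = Gd⁴/(8D³N_a) = (76.7×10³)(1.4⁴)/(8·14.1³·11) = 1.1944 N/mm
U = ½kδ² = 0.5 × 1.1944 × 27.1² = 438.61 N·mm = 0.43861 J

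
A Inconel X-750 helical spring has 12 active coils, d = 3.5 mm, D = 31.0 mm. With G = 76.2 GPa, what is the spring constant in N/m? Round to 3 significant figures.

k = Gd⁴/(8D³N_a) = (76.2×10³ × 3.5⁴) / (8 × 31.0³ × 12)
  = 1.14348e+07 / 2.85994e+06 = 3.9983 N/mm = 3998.3 N/m

4000 N/m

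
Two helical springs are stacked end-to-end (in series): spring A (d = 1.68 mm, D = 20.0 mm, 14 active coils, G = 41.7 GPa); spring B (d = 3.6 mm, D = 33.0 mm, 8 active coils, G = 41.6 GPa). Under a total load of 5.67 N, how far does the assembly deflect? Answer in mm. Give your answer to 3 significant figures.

k_A = Gd⁴/(8D³N_a) = (41.7×10³)(1.68⁴)/(8·20.0³·14) = 0.37074 N/mm
k_B = Gd⁴/(8D³N_a) = (41.6×10³)(3.6⁴)/(8·33.0³·8) = 3.038 N/mm
Series: 1/k_eq = 1/0.37074 + 1/3.038 = 3.0265; k_eq = 0.33041 N/mm
δ = F/k_eq = 5.67/0.33041 = 17.16 mm

17.2 mm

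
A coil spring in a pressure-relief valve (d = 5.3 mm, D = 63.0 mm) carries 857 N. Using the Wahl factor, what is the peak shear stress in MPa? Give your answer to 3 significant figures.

1030 MPa

Spring index C = D/d = 63.0/5.3 = 11.8868
K_W = (4C−1)/(4C−4) + 0.615/C = 46.547/43.547 + 0.0517 = 1.1206
τ₀ = 8FD/(πd³) = 8·857·63.0/(π·5.3³) = 431928/467.71 = 923.49 MPa
τ_max = K·τ₀ = 1.1206 × 923.49 = 1034.9 MPa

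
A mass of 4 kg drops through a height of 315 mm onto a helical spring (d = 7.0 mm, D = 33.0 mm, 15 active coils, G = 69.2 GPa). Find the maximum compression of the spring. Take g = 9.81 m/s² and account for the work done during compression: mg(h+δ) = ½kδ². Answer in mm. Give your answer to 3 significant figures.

k = Gd⁴/(8D³N_a) = (69.2×10³)(7.0⁴)/(8·33.0³·15) = 38.528 N/mm
W = mg = 4 × 9.81 = 39.24 N
½kδ² − Wδ − Wh = 0 → δ = (W + √(W² + 2kWh))/k
δ = (39.24 + √(1539.8 + 952456))/38.528 = (39.24 + 976.73)/38.528 = 26.37 mm

26.4 mm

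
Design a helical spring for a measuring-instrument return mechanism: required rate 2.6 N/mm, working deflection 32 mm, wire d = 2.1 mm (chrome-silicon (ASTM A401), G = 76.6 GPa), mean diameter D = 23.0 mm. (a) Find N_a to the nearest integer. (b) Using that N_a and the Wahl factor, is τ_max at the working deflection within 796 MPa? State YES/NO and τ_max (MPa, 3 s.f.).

N_a = Gd⁴/(8D³k) = (76.6×10³)(2.1⁴)/(8·23.0³·2.6) = 5.887 → N_a = 6
Actual rate k = Gd⁴/(8D³·6) = 2.5508 N/mm
Working load F = kδ = 2.5508·32 = 81.627 N
C = 23.0/2.1 = 10.9524; K_W = (4C−1)/(4C−4)+0.615/C = 1.1315
τ_max = K_W·8FD/(πd³) = 1.1315·516.23 = 584.12 MPa
τ_max ≤ 796 MPa → acceptable

(a) 6 coils; (b) YES, τ_max = 584 MPa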